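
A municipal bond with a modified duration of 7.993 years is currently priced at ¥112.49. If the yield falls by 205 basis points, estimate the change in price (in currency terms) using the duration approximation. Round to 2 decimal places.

Duration approximation: ΔP/P ≈ -D_mod · Δy = -7.993 × (-0.0205) = +0.1638565.
ΔP ≈ 112.49 × (+0.1638565) = +18.432217685.

+¥18.43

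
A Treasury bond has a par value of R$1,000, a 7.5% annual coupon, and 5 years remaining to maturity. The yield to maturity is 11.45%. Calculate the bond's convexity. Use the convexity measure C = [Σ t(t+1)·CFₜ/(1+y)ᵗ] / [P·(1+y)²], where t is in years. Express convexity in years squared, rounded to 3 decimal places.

19.641

With y = 0.1145:
  t   CF        PV=CF/(1+0.1145)^t    t·PV        t(t+1)·PV
  1        75.00        67.2948        67.2948         134.5895
  2        75.00        60.3811       120.7622         362.2867
  3        75.00        54.1778       162.5333         650.1331
  4        75.00        48.6117       194.4469         972.2344
  5     1,075.00       625.1844     3,125.9218      18,755.5306
  Σ                    855.6497     3,670.9589      20,874.7743
P = 855.6497.
Convexity = Σ t(t+1)·PV / [P·(1+y)²] = 20,874.7743 / (855.6497 × 1.242110) = 19.64109.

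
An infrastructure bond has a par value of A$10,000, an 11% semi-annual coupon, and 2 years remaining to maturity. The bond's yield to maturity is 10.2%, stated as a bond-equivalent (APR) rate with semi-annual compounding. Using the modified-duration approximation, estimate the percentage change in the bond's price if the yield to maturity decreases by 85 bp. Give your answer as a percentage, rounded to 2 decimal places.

+1.50%

Periodic yield y = 0.051. Modified duration first:
  t   CF        PV=CF/(1+0.051)^t    t·PV
  1       550.00       523.3111       523.3111
  2       550.00       497.9173       995.8347
  3       550.00       473.7558     1,421.2674
  4    10,550.00     8,646.5249    34,586.0995
  Σ                 10,141.5092    37,526.5128
P = 10,141.5092; D_Mac = 3.70029 half-year periods = 1.85014 yrs; D_mod = 1.85014/(1+0.051) = 1.76037 yrs.
ΔP/P ≈ -D_mod · Δy = -1.76037 × (-0.0085) = +0.014963 = +1.4963%.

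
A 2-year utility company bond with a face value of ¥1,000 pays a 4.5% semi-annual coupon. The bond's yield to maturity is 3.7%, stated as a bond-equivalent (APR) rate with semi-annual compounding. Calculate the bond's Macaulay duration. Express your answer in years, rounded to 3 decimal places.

1.936 years

Periodic yield y = 0.0185. Discount each cash flow and weight by its period:
  t   CF        PV=CF/(1+0.0185)^t    t·PV
  1        22.50        22.0913        22.0913
  2        22.50        21.6900        43.3801
  3        22.50        21.2961        63.8882
  4     1,022.50       950.2091     3,800.8364
  Σ                  1,015.2865     3,930.1960
Price P = Σ PV = 1,015.2865.
Macaulay duration = Σ(t·PV) / P = 3,930.1960 / 1,015.2865 = 3.87102 half-year periods.
In years: 3.87102 / 2 = 1.93551 years.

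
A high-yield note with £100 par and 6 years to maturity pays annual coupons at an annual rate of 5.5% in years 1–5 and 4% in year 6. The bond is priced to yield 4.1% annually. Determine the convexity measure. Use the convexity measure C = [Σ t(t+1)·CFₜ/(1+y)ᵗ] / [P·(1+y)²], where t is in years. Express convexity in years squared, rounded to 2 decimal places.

With y = 0.041:
  t   CF        PV=CF/(1+0.041)^t    t·PV        t(t+1)·PV
  1         5.50         5.2834         5.2834          10.5668
  2         5.50         5.0753        10.1506          30.4518
  3         5.50         4.8754        14.6262          58.5048
  4         5.50         4.6834        18.7335          93.6677
  5         5.50         4.4989        22.4946         134.9678
  6       104.00        81.7201       490.3207       3,432.2448
  Σ                    106.1365       561.6090       3,760.4037
P = 106.1365.
Convexity = Σ t(t+1)·PV / [P·(1+y)²] = 3,760.4037 / (106.1365 × 1.083681) = 32.69401.

32.69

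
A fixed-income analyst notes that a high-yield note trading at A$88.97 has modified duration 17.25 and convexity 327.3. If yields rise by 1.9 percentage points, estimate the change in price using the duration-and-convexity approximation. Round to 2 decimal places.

Duration effect: -D_mod·Δy = -17.25 × (+0.019) = -0.327750
Convexity effect: ½·C·(Δy)² = 0.5 × 327.3 × (0.019)² = +0.05907765
ΔP/P ≈ -0.327750 + 0.05907765 = -0.26867235
ΔP ≈ 88.97 × (-0.26867235) = -23.9037789795.

-A$23.90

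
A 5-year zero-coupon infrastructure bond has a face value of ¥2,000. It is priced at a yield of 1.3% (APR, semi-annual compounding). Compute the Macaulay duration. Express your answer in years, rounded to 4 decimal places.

5.0000 years

A zero-coupon bond has a single cash flow at maturity, so its Macaulay duration equals its maturity: 5 years.
(Equivalently: 10 semi-annual periods ÷ 2 = 5 years.)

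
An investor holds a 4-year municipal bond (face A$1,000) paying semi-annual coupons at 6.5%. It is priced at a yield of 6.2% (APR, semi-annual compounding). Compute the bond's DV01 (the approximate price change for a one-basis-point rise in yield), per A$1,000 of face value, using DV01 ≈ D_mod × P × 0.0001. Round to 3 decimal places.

A$0.352

Periodic yield y = 0.031.
  t   CF        PV=CF/(1+0.031)^t    t·PV
  1        32.50        31.5228        31.5228
  2        32.50        30.5750        61.1499
  3        32.50        29.6556        88.9669
  4        32.50        28.7640       115.0558
  5        32.50        27.8991       139.4954
  6        32.50        27.0602       162.3613
  7        32.50        26.2466       183.7261
  8     1,032.50       808.7620     6,470.0960
  Σ                  1,010.4853     7,252.3744
P = 1,010.4853; D_Mac = 7.17712 half-year periods = 3.58856 yrs; D_mod = 3.48066 yrs.
DV01 ≈ 3.48066 × 1,010.4853 × 0.0001 = 0.351716.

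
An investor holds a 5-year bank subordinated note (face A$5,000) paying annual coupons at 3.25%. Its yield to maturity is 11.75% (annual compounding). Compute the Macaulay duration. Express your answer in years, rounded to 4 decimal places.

Periodic yield y = 0.1175. Discount each cash flow and weight by its year:
  t   CF        PV=CF/(1+0.1175)^t    t·PV
  1       162.50       145.4139       145.4139
  2       162.50       130.1243       260.2485
  3       162.50       116.4423       349.3269
  4       162.50       104.1989       416.7957
  5     5,162.50     2,962.2548    14,811.2738
  Σ                  3,458.4341    15,983.0588
Price P = Σ PV = 3,458.4341.
Macaulay duration = Σ(t·PV) / P = 15,983.0588 / 3,458.4341 = 4.62147 years.

4.6215 years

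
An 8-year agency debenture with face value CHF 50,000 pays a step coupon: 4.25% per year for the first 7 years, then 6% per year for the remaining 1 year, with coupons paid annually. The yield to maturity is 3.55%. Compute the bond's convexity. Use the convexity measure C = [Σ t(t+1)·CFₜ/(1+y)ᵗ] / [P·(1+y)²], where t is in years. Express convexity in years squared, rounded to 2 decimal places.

55.92

With y = 0.0355:
  t   CF        PV=CF/(1+0.0355)^t    t·PV        t(t+1)·PV
  1     2,125.00     2,052.1487     2,052.1487       4,104.2974
  2     2,125.00     1,981.7950     3,963.5900      11,890.7700
  3     2,125.00     1,913.8532     5,741.5596      22,966.2385
  4     2,125.00     1,848.2407     7,392.9627      36,964.8133
  5     2,125.00     1,784.8775     8,924.3876      53,546.3254
  6     2,125.00     1,723.6866    10,342.1198      72,394.8388
  7     2,125.00     1,664.5936    11,652.1550      93,217.2397
  8    53,000.00    40,093.5991   320,748.7930   2,886,739.1369
  Σ                 53,062.7944   370,817.7164   3,181,823.6601
P = 53,062.7944.
Convexity = Σ t(t+1)·PV / [P·(1+y)²] = 3,181,823.6601 / (53,062.7944 × 1.072260) = 55.92240.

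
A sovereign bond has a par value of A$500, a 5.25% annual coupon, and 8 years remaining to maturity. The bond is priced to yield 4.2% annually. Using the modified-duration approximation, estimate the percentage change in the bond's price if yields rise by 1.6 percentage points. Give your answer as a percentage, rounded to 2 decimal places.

Periodic yield y = 0.042. Modified duration first:
  t   CF        PV=CF/(1+0.042)^t    t·PV
  1        26.25        25.1919        25.1919
  2        26.25        24.1765        48.3530
  3        26.25        23.2020        69.6061
  4        26.25        22.2668        89.0673
  5        26.25        21.3693       106.8466
  6        26.25        20.5080       123.0479
  7        26.25        19.6814       137.7696
  8       526.25       378.6608     3,029.2865
  Σ                    535.0568     3,629.1690
P = 535.0568; D_Mac = 6.78277 yrs; D_mod = 6.78277/(1+0.042) = 6.50938 yrs.
ΔP/P ≈ -D_mod · Δy = -6.50938 × (+0.016) = -0.104150 = -10.4150%.

-10.42%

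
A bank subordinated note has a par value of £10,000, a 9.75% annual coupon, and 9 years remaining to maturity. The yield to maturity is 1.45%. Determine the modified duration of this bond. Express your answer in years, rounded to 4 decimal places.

6.9257 years

Periodic yield y = 0.0145. First find Macaulay duration:
  t   CF        PV=CF/(1+0.0145)^t    t·PV
  1       975.00       961.0646       961.0646
  2       975.00       947.3283     1,894.6566
  3       975.00       933.7884     2,801.3651
  4       975.00       920.4420     3,681.7679
  5       975.00       907.2863     4,536.4316
  6       975.00       894.3187     5,365.9121
  7       975.00       881.5364     6,170.7549
  8       975.00       868.9368     6,951.4946
  9    10,975.00     9,641.3104    86,771.7939
  Σ                 16,956.0119   119,135.2413
P = 16,956.0119; Macaulay duration = 119,135.2413 / 16,956.0119 = 7.02614 years.
Modified duration = D_Mac / (1 + y) = 7.02614 / 1.0145 = 6.92571 years.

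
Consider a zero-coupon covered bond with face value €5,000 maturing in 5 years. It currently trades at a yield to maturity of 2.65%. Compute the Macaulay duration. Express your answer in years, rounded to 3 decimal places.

A zero-coupon bond has a single cash flow at maturity, so its Macaulay duration equals its maturity: 5 years.

5.000 years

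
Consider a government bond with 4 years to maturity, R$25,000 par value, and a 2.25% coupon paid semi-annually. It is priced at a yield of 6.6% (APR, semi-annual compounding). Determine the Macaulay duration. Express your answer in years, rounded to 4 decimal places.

Periodic yield y = 0.033. Discount each cash flow and weight by its period:
  t   CF        PV=CF/(1+0.033)^t    t·PV
  1       281.25       272.2652       272.2652
  2       281.25       263.5675       527.1350
  3       281.25       255.1476       765.4429
  4       281.25       246.9968       987.9870
  5       281.25       239.1062     1,195.5312
  6       281.25       231.4678     1,388.8069
  7       281.25       224.0734     1,568.5137
  8    25,281.25    19,498.2651   155,986.1209
  Σ                 21,230.8897   162,691.8030
Price P = Σ PV = 21,230.8897.
Macaulay duration = Σ(t·PV) / P = 162,691.8030 / 21,230.8897 = 7.66298 half-year periods.
In years: 7.66298 / 2 = 3.83149 years.

3.8315 years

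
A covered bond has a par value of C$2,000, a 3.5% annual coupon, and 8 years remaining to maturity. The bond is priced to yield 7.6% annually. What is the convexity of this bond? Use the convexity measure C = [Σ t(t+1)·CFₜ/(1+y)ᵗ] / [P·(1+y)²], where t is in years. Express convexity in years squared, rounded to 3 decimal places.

With y = 0.076:
  t   CF        PV=CF/(1+0.076)^t    t·PV        t(t+1)·PV
  1        70.00        65.0558        65.0558         130.1115
  2        70.00        60.4607       120.9215         362.7645
  3        70.00        56.1903       168.5709         674.2834
  4        70.00        52.2215       208.8858       1,044.4291
  5        70.00        48.5329       242.6647       1,455.9885
  6        70.00        45.1050       270.6298       1,894.4088
  7        70.00        41.9191       293.4338       2,347.4706
  8     2,070.00     1,152.0522     9,216.4180      82,947.7617
  Σ                  1,521.5375    10,586.5803      90,857.2181
P = 1,521.5375.
Convexity = Σ t(t+1)·PV / [P·(1+y)²] = 90,857.2181 / (1,521.5375 × 1.157776) = 51.57654.

51.577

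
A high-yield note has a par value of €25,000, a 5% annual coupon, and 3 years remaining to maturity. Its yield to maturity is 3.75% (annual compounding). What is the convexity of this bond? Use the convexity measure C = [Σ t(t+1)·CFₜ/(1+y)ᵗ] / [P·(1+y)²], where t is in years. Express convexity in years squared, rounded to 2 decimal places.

With y = 0.0375:
  t   CF        PV=CF/(1+0.0375)^t    t·PV        t(t+1)·PV
  1     1,250.00     1,204.8193     1,204.8193       2,409.6386
  2     1,250.00     1,161.2716     2,322.5432       6,967.6296
  3    26,250.00    23,505.2563    70,515.7690     282,063.0759
  Σ                 25,871.3472    74,043.1314     291,440.3440
P = 25,871.3472.
Convexity = Σ t(t+1)·PV / [P·(1+y)²] = 291,440.3440 / (25,871.3472 × 1.076406) = 10.46537.

10.47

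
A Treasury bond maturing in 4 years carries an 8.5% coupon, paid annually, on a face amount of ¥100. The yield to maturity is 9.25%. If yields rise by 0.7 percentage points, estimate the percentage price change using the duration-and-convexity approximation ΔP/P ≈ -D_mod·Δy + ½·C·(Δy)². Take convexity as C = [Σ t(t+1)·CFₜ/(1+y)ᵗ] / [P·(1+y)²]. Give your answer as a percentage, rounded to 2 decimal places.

-2.24%

With y = 0.0925:
  t   CF        PV=CF/(1+0.0925)^t    t·PV        t(t+1)·PV
  1         8.50         7.7803         7.7803          15.5606
  2         8.50         7.1216        14.2431          42.7294
  3         8.50         6.5186        19.5558          78.2232
  4       108.50        76.1630       304.6519       1,523.2597
  Σ                     97.5835       346.2312       1,659.7730
P = 97.5835; D_Mac = 3.54805 yrs; D_mod = 3.24764 yrs; C = 14.25048.
Duration effect: -3.24764 × (+0.007) = -0.022734
Convexity effect: 0.5 × 14.25048 × (0.007)² = +0.0003491
ΔP/P ≈ -0.022734 + 0.0003491 = -0.022384 = -2.2384%.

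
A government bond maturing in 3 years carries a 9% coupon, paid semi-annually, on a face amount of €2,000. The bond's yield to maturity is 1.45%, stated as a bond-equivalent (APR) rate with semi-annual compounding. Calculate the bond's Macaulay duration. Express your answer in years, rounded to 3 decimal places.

Periodic yield y = 0.00725. Discount each cash flow and weight by its period:
  t   CF        PV=CF/(1+0.00725)^t    t·PV
  1        90.00        89.3522        89.3522
  2        90.00        88.7091       177.4181
  3        90.00        88.0705       264.2116
  4        90.00        87.4366       349.7465
  5        90.00        86.8073       434.0364
  6     2,090.00     2,001.3481    12,008.0885
  Σ                  2,441.7238    13,322.8533
Price P = Σ PV = 2,441.7238.
Macaulay duration = Σ(t·PV) / P = 13,322.8533 / 2,441.7238 = 5.45633 half-year periods.
In years: 5.45633 / 2 = 2.72817 years.

2.728 years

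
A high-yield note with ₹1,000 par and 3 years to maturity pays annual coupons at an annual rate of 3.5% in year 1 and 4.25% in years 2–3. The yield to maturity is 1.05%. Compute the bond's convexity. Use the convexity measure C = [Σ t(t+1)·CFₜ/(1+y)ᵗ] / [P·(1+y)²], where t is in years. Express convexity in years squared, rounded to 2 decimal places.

11.21

With y = 0.0105:
  t   CF        PV=CF/(1+0.0105)^t    t·PV        t(t+1)·PV
  1        35.00        34.6363        34.6363          69.2726
  2        42.50        41.6214        83.2427         249.7282
  3     1,042.50     1,010.3390     3,031.0169      12,124.0678
  Σ                  1,086.5967     3,148.8960      12,443.0686
P = 1,086.5967.
Convexity = Σ t(t+1)·PV / [P·(1+y)²] = 12,443.0686 / (1,086.5967 × 1.021110) = 11.21467.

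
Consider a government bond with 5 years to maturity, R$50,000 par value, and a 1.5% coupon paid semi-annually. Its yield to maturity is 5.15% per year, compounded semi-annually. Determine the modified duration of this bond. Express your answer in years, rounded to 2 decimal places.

4.70 years

Periodic yield y = 0.02575. First find Macaulay duration:
  t   CF        PV=CF/(1+0.02575)^t    t·PV
  1       375.00       365.5862       365.5862
  2       375.00       356.4086       712.8173
  3       375.00       347.4615     1,042.3845
  4       375.00       338.7390     1,354.9559
  5       375.00       330.2354     1,651.1771
  6       375.00       321.9453     1,931.6719
  7       375.00       313.8633     2,197.0434
  8       375.00       305.9842     2,447.8739
  9       375.00       298.3029     2,684.7265
  10   50,375.00    39,066.0771   390,660.7709
  Σ                 42,044.6036   405,049.0075
P = 42,044.6036; Macaulay duration = 405,049.0075 / 42,044.6036 = 9.63379 half-year periods = 4.81690 years.
Modified duration = D_Mac / (1 + y) = 4.81690 / 1.02575 = 4.69598 years.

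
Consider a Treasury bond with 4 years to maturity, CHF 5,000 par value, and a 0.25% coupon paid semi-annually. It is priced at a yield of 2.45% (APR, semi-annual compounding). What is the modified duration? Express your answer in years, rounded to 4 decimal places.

3.9334 years

Periodic yield y = 0.01225. First find Macaulay duration:
  t   CF        PV=CF/(1+0.01225)^t    t·PV
  1         6.25         6.1744         6.1744
  2         6.25         6.0996        12.1993
  3         6.25         6.0258        18.0775
  4         6.25         5.9529        23.8116
  5         6.25         5.8809        29.4043
  6         6.25         5.8097        34.8582
  7         6.25         5.7394        40.1757
  8     5,006.25     4,541.6143    36,332.9145
  Σ                  4,583.2970    36,497.6154
P = 4,583.2970; Macaulay duration = 36,497.6154 / 4,583.2970 = 7.96318 half-year periods = 3.98159 years.
Modified duration = D_Mac / (1 + y) = 3.98159 / 1.01225 = 3.93341 years.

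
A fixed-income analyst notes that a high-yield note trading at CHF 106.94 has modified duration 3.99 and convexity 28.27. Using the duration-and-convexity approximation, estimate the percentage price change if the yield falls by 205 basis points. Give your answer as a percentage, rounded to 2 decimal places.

Duration effect: -D_mod·Δy = -3.99 × (-0.0205) = +0.081795
Convexity effect: ½·C·(Δy)² = 0.5 × 28.27 × (-0.0205)² = +0.00594023375
ΔP/P ≈ +0.081795 + 0.00594023375 = +0.08773523375
= +8.773523375%.

+8.77%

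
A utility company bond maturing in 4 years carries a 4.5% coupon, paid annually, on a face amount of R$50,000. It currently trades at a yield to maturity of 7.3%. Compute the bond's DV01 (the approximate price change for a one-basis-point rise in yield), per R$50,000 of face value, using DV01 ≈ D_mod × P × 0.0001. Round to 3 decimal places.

R$15.763

Periodic yield y = 0.073.
  t   CF        PV=CF/(1+0.073)^t    t·PV
  1     2,250.00     2,096.9245     2,096.9245
  2     2,250.00     1,954.2633     3,908.5266
  3     2,250.00     1,821.3078     5,463.9235
  4    52,250.00    39,417.3485   157,669.3939
  Σ                 45,289.8441   169,138.7685
P = 45,289.8441; D_Mac = 3.73458 yrs; D_mod = 3.48051 yrs.
DV01 ≈ 3.48051 × 45,289.8441 × 0.0001 = 15.763166.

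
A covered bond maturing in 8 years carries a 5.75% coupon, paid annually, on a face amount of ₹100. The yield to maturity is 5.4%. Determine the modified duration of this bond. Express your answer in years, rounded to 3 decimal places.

Periodic yield y = 0.054. First find Macaulay duration:
  t   CF        PV=CF/(1+0.054)^t    t·PV
  1         5.75         5.4554         5.4554
  2         5.75         5.1759        10.3518
  3         5.75         4.9107        14.7322
  4         5.75         4.6591        18.6365
  5         5.75         4.4204        22.1022
  6         5.75         4.1940        25.1638
  7         5.75         3.9791        27.8536
  8       105.75        69.4313       555.4506
  Σ                    102.2260       679.7461
P = 102.2260; Macaulay duration = 679.7461 / 102.2260 = 6.64945 years.
Modified duration = D_Mac / (1 + y) = 6.64945 / 1.054 = 6.30877 years.

6.309 years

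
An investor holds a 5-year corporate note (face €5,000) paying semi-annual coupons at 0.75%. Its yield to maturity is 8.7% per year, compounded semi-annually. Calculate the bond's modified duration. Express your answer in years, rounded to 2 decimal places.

4.69 years

Periodic yield y = 0.0435. First find Macaulay duration:
  t   CF        PV=CF/(1+0.0435)^t    t·PV
  1        18.75        17.9684        17.9684
  2        18.75        17.2193        34.4387
  3        18.75        16.5015        49.5046
  4        18.75        15.8136        63.2545
  5        18.75        15.1544        75.7720
  6        18.75        14.5227        87.1360
  7        18.75        13.9173        97.4209
  8        18.75        13.3371       106.6969
  9        18.75        12.7811       115.0302
  10    5,018.75     3,278.4686    32,784.6860
  Σ                  3,415.6840    33,431.9081
P = 3,415.6840; Macaulay duration = 33,431.9081 / 3,415.6840 = 9.78776 half-year periods = 4.89388 years.
Modified duration = D_Mac / (1 + y) = 4.89388 / 1.0435 = 4.68987 years.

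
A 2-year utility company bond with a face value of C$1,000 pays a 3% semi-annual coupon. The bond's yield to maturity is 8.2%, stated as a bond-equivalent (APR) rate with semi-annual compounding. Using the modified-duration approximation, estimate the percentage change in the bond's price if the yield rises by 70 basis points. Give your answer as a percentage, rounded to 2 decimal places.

Periodic yield y = 0.041. Modified duration first:
  t   CF        PV=CF/(1+0.041)^t    t·PV
  1        15.00        14.4092        14.4092
  2        15.00        13.8417        27.6834
  3        15.00        13.2966        39.8897
  4     1,015.00       864.2972     3,457.1889
  Σ                    905.8447     3,539.1712
P = 905.8447; D_Mac = 3.90704 half-year periods = 1.95352 yrs; D_mod = 1.95352/(1+0.041) = 1.87658 yrs.
ΔP/P ≈ -D_mod · Δy = -1.87658 × (+0.007) = -0.013136 = -1.3136%.

-1.31%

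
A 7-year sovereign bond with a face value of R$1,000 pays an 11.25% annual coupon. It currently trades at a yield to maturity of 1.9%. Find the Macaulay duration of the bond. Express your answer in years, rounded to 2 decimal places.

Periodic yield y = 0.019. Discount each cash flow and weight by its year:
  t   CF        PV=CF/(1+0.019)^t    t·PV
  1       112.50       110.4024       110.4024
  2       112.50       108.3438       216.6876
  3       112.50       106.3237       318.9710
  4       112.50       104.3412       417.3648
  5       112.50       102.3957       511.9784
  6       112.50       100.4864       602.9186
  7     1,112.50       975.1709     6,826.1963
  Σ                  1,607.4640     9,004.5190
Price P = Σ PV = 1,607.4640.
Macaulay duration = Σ(t·PV) / P = 9,004.5190 / 1,607.4640 = 5.60169 years.

5.60 years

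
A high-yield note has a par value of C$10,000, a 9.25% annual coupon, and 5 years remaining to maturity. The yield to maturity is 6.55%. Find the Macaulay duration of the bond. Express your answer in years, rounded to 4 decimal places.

Periodic yield y = 0.0655. Discount each cash flow and weight by its year:
  t   CF        PV=CF/(1+0.0655)^t    t·PV
  1       925.00       868.1370       868.1370
  2       925.00       814.7696     1,629.5392
  3       925.00       764.6829     2,294.0487
  4       925.00       717.6752     2,870.7007
  5    10,925.00     7,955.2563    39,776.2814
  Σ                 11,120.5210    47,438.7070
Price P = Σ PV = 11,120.5210.
Macaulay duration = Σ(t·PV) / P = 47,438.7070 / 11,120.5210 = 4.26587 years.

4.2659 years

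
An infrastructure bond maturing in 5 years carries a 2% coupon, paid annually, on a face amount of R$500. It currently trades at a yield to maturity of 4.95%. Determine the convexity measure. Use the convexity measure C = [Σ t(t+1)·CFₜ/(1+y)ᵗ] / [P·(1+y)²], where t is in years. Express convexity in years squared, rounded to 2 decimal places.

25.73

With y = 0.0495:
  t   CF        PV=CF/(1+0.0495)^t    t·PV        t(t+1)·PV
  1        10.00         9.5283         9.5283          19.0567
  2        10.00         9.0789        18.1579          54.4736
  3        10.00         8.6507        25.9522         103.8087
  4        10.00         8.2427        32.9709         164.8543
  5       510.00       400.5511     2,002.7557      12,016.5339
  Σ                    436.0519     2,089.3649      12,358.7273
P = 436.0519.
Convexity = Σ t(t+1)·PV / [P·(1+y)²] = 12,358.7273 / (436.0519 × 1.101450) = 25.73183.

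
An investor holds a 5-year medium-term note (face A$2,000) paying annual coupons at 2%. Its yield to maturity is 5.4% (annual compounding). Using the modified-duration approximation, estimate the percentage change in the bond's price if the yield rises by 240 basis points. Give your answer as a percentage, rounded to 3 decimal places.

Periodic yield y = 0.054. Modified duration first:
  t   CF        PV=CF/(1+0.054)^t    t·PV
  1        40.00        37.9507        37.9507
  2        40.00        36.0063        72.0126
  3        40.00        34.1616       102.4848
  4        40.00        32.4114       129.6455
  5     2,040.00     1,568.2927     7,841.4634
  Σ                  1,708.8226     8,183.5570
P = 1,708.8226; D_Mac = 4.78900 yrs; D_mod = 4.78900/(1+0.054) = 4.54365 yrs.
ΔP/P ≈ -D_mod · Δy = -4.54365 × (+0.024) = -0.109048 = -10.9048%.

-10.905%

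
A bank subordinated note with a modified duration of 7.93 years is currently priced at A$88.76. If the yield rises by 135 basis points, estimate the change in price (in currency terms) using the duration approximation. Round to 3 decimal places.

Duration approximation: ΔP/P ≈ -D_mod · Δy = -7.93 × (+0.0135) = -0.107055.
ΔP ≈ 88.76 × (-0.107055) = -9.5022018.

-A$9.502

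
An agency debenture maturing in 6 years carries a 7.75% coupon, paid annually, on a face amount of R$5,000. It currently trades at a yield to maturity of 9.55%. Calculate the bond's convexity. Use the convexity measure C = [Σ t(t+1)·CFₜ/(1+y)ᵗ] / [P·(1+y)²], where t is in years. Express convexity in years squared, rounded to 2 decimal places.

With y = 0.0955:
  t   CF        PV=CF/(1+0.0955)^t    t·PV        t(t+1)·PV
  1       387.50       353.7198       353.7198         707.4395
  2       387.50       322.8843       645.7686       1,937.3059
  3       387.50       294.7369       884.2108       3,536.8432
  4       387.50       269.0433     1,076.1732       5,380.8660
  5       387.50       245.5895     1,227.9475       7,367.6850
  6     5,387.50     3,116.8291    18,700.9747     130,906.8227
  Σ                  4,602.8029    22,888.7946     149,836.9624
P = 4,602.8029.
Convexity = Σ t(t+1)·PV / [P·(1+y)²] = 149,836.9624 / (4,602.8029 × 1.200120) = 27.12513.

27.13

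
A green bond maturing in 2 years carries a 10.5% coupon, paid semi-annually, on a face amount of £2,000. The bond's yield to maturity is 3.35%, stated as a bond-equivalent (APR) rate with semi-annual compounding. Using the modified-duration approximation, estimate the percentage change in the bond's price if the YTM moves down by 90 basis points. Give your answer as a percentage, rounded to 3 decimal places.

+1.651%

Periodic yield y = 0.01675. Modified duration first:
  t   CF        PV=CF/(1+0.01675)^t    t·PV
  1       105.00       103.2702       103.2702
  2       105.00       101.5689       203.1379
  3       105.00        99.8957       299.6871
  4     2,105.00     1,969.6786     7,878.7146
  Σ                  2,274.4135     8,484.8098
P = 2,274.4135; D_Mac = 3.73055 half-year periods = 1.86527 yrs; D_mod = 1.86527/(1+0.01675) = 1.83455 yrs.
ΔP/P ≈ -D_mod · Δy = -1.83455 × (-0.009) = +0.016511 = +1.6511%.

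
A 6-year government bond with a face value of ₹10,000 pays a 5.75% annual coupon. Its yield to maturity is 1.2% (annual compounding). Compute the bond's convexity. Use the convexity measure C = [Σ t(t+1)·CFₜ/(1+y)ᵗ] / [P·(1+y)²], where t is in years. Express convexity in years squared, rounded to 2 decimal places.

34.96

With y = 0.012:
  t   CF        PV=CF/(1+0.012)^t    t·PV        t(t+1)·PV
  1       575.00       568.1818       568.1818       1,136.3636
  2       575.00       561.4445     1,122.8890       3,368.6669
  3       575.00       554.7870     1,664.3611       6,657.4445
  4       575.00       548.2085     2,192.8341      10,964.1707
  5       575.00       541.7080     2,708.5402      16,251.2412
  6    10,575.00     9,844.5825    59,067.4948     413,472.4633
  Σ                 12,618.9124    67,324.3010     451,850.3503
P = 12,618.9124.
Convexity = Σ t(t+1)·PV / [P·(1+y)²] = 451,850.3503 / (12,618.9124 × 1.024144) = 34.96324.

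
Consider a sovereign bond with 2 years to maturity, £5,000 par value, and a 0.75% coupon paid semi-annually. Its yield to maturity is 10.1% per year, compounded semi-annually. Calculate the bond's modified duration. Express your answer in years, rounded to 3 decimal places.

1.892 years

Periodic yield y = 0.0505. First find Macaulay duration:
  t   CF        PV=CF/(1+0.0505)^t    t·PV
  1        18.75        17.8486        17.8486
  2        18.75        16.9906        33.9812
  3        18.75        16.1738        48.5215
  4     5,018.75     4,121.0828    16,484.3310
  Σ                  4,172.0959    16,584.6824
P = 4,172.0959; Macaulay duration = 16,584.6824 / 4,172.0959 = 3.97514 half-year periods = 1.98757 years.
Modified duration = D_Mac / (1 + y) = 1.98757 / 1.0505 = 1.89202 years.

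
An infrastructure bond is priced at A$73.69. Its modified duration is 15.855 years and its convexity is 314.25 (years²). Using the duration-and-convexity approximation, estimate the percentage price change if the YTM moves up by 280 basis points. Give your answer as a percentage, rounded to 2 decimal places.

-32.08%

Duration effect: -D_mod·Δy = -15.855 × (+0.028) = -0.443940
Convexity effect: ½·C·(Δy)² = 0.5 × 314.25 × (0.028)² = +0.1231860
ΔP/P ≈ -0.443940 + 0.1231860 = -0.320754
= -32.0754%.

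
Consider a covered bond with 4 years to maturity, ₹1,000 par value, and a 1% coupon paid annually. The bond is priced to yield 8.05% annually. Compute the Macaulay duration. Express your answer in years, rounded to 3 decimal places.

3.931 years

Periodic yield y = 0.0805. Discount each cash flow and weight by its year:
  t   CF        PV=CF/(1+0.0805)^t    t·PV
  1        10.00         9.2550         9.2550
  2        10.00         8.5655        17.1309
  3        10.00         7.9273        23.7819
  4     1,010.00       741.0070     2,964.0279
  Σ                    766.7547     3,014.1957
Price P = Σ PV = 766.7547.
Macaulay duration = Σ(t·PV) / P = 3,014.1957 / 766.7547 = 3.93111 years.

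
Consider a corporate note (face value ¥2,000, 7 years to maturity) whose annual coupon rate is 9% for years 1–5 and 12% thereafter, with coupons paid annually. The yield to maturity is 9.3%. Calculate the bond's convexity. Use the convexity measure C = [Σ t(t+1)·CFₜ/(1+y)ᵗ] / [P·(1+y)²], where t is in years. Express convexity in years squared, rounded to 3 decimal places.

With y = 0.093:
  t   CF        PV=CF/(1+0.093)^t    t·PV        t(t+1)·PV
  1       180.00       164.6844       164.6844         329.3687
  2       180.00       150.6719       301.3437         904.0312
  3       180.00       137.8517       413.5550       1,654.2200
  4       180.00       126.1223       504.4892       2,522.4459
  5       180.00       115.3909       576.9547       3,461.7281
  6       240.00       140.7636       844.5814       5,912.0699
  7     2,240.00     1,202.0067     8,414.0468      67,312.3746
  Σ                  2,037.4914    11,219.6552      82,096.2384
P = 2,037.4914.
Convexity = Σ t(t+1)·PV / [P·(1+y)²] = 82,096.2384 / (2,037.4914 × 1.194649) = 33.72773.

33.728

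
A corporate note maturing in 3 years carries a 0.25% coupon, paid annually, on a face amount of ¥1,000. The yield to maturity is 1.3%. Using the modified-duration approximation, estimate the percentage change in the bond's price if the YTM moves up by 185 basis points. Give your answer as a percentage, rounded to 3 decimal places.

-5.465%

Periodic yield y = 0.013. Modified duration first:
  t   CF        PV=CF/(1+0.013)^t    t·PV
  1         2.50         2.4679         2.4679
  2         2.50         2.4362         4.8725
  3     1,002.50       964.3974     2,893.1923
  Σ                    969.3016     2,900.5327
P = 969.3016; D_Mac = 2.99239 yrs; D_mod = 2.99239/(1+0.013) = 2.95399 yrs.
ΔP/P ≈ -D_mod · Δy = -2.95399 × (+0.0185) = -0.054649 = -5.4649%.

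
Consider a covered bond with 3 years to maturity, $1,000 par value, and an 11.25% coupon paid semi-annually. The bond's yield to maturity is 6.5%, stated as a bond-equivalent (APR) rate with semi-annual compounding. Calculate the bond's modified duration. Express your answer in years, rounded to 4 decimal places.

Periodic yield y = 0.0325. First find Macaulay duration:
  t   CF        PV=CF/(1+0.0325)^t    t·PV
  1        56.25        54.4794        54.4794
  2        56.25        52.7646       105.5291
  3        56.25        51.1037       153.3111
  4        56.25        49.4951       197.9804
  5        56.25        47.9372       239.6858
  6     1,056.25       871.8191     5,230.9144
  Σ                  1,127.5990     5,981.9002
P = 1,127.5990; Macaulay duration = 5,981.9002 / 1,127.5990 = 5.30499 half-year periods = 2.65249 years.
Modified duration = D_Mac / (1 + y) = 2.65249 / 1.0325 = 2.56900 years.

2.5690 years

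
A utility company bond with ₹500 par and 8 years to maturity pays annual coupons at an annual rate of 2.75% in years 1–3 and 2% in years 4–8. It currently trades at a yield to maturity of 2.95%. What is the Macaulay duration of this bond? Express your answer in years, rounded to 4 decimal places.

7.3277 years

Periodic yield y = 0.0295. Discount each cash flow and weight by its year:
  t   CF        PV=CF/(1+0.0295)^t    t·PV
  1        13.75        13.3560        13.3560
  2        13.75        12.9733        25.9466
  3        13.75        12.6015        37.8046
  4        10.00         8.9021        35.6086
  5        10.00         8.6471        43.2353
  6        10.00         8.3993        50.3957
  7        10.00         8.1586        57.1102
  8       510.00       404.1656     3,233.3250
  Σ                    477.2035     3,496.7819
Price P = Σ PV = 477.2035.
Macaulay duration = Σ(t·PV) / P = 3,496.7819 / 477.2035 = 7.32765 years.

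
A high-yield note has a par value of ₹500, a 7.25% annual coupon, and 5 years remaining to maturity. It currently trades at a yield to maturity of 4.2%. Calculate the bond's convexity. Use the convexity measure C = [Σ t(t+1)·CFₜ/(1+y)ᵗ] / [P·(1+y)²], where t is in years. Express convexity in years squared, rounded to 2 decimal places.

With y = 0.042:
  t   CF        PV=CF/(1+0.042)^t    t·PV        t(t+1)·PV
  1        36.25        34.7889        34.7889          69.5777
  2        36.25        33.3866        66.7733         200.3198
  3        36.25        32.0409        96.1227         384.4909
  4        36.25        30.7494       122.9977         614.9887
  5       536.25       436.5447     2,182.7235      13,096.3407
  Σ                    567.5105     2,503.4060      14,365.7178
P = 567.5105.
Convexity = Σ t(t+1)·PV / [P·(1+y)²] = 14,365.7178 / (567.5105 × 1.085764) = 23.31406.

23.31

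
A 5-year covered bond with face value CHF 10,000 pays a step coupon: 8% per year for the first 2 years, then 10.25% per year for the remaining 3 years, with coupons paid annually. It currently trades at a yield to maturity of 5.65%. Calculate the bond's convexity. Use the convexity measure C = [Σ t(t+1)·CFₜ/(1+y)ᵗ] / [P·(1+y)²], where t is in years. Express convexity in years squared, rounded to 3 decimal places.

22.043

With y = 0.0565:
  t   CF        PV=CF/(1+0.0565)^t    t·PV        t(t+1)·PV
  1       800.00       757.2172       757.2172       1,514.4345
  2       800.00       716.7224     1,433.4448       4,300.3345
  3     1,025.00       869.1913     2,607.5738      10,430.2954
  4     1,025.00       822.7083     3,290.8331      16,454.1653
  5    11,025.00     8,375.8924    41,879.4622     251,276.7729
  Σ                 11,541.7316    49,968.5311     283,976.0025
P = 11,541.7316.
Convexity = Σ t(t+1)·PV / [P·(1+y)²] = 283,976.0025 / (11,541.7316 × 1.116192) = 22.04305.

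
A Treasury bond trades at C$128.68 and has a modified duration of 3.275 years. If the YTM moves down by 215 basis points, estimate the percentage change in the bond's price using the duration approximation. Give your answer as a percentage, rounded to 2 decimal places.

+7.04%

Duration approximation: ΔP/P ≈ -D_mod · Δy = -3.275 × (-0.0215) = +0.0704125.
As a percentage: +7.04125%.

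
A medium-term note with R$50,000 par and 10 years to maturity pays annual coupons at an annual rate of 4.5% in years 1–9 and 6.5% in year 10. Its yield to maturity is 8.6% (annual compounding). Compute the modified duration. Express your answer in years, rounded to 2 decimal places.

Periodic yield y = 0.086. First find Macaulay duration:
  t   CF        PV=CF/(1+0.086)^t    t·PV
  1     2,250.00     2,071.8232     2,071.8232
  2     2,250.00     1,907.7562     3,815.5123
  3     2,250.00     1,756.6816     5,270.0447
  4     2,250.00     1,617.5705     6,470.2820
  5     2,250.00     1,489.4756     7,447.3780
  6     2,250.00     1,371.5245     8,229.1469
  7     2,250.00     1,262.9139     8,840.3973
  8     2,250.00     1,162.9041     9,303.2331
  9     2,250.00     1,070.8141     9,637.3271
  10   53,250.00    23,335.7283   233,357.2830
  Σ                 37,047.1920   294,442.4276
P = 37,047.1920; Macaulay duration = 294,442.4276 / 37,047.1920 = 7.94777 years.
Modified duration = D_Mac / (1 + y) = 7.94777 / 1.086 = 7.31839 years.

7.32 years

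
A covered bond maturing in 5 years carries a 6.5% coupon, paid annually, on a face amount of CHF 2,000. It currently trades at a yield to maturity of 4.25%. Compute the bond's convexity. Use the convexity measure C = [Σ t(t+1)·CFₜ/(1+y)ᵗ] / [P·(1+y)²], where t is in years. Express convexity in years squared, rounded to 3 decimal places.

23.617

With y = 0.0425:
  t   CF        PV=CF/(1+0.0425)^t    t·PV        t(t+1)·PV
  1       130.00       124.7002       124.7002         249.4005
  2       130.00       119.6165       239.2331         717.6992
  3       130.00       114.7401       344.2203       1,376.8810
  4       130.00       110.0624       440.2497       2,201.2486
  5     2,130.00     1,729.8135     8,649.0676      51,894.4054
  Σ                  2,198.9328     9,797.4708      56,439.6347
P = 2,198.9328.
Convexity = Σ t(t+1)·PV / [P·(1+y)²] = 56,439.6347 / (2,198.9328 × 1.086806) = 23.61675.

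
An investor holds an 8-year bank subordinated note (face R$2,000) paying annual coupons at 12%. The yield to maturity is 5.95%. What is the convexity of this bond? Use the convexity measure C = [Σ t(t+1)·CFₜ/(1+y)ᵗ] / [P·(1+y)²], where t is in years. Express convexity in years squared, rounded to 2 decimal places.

42.40

With y = 0.0595:
  t   CF        PV=CF/(1+0.0595)^t    t·PV        t(t+1)·PV
  1       240.00       226.5219       226.5219         453.0439
  2       240.00       213.8008       427.6016       1,282.8048
  3       240.00       201.7941       605.3822       2,421.5286
  4       240.00       190.4616       761.8463       3,809.2317
  5       240.00       179.7655       898.8277       5,392.9661
  6       240.00       169.6702     1,018.0210       7,126.1468
  7       240.00       160.1417     1,120.9921       8,967.9368
  8     2,240.00     1,410.7184    11,285.7472     101,571.7246
  Σ                  2,752.8742    16,344.9400     131,025.3834
P = 2,752.8742.
Convexity = Σ t(t+1)·PV / [P·(1+y)²] = 131,025.3834 / (2,752.8742 × 1.122540) = 42.40013.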